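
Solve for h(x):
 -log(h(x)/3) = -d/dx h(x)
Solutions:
 Integral(1/(-log(_y) + log(3)), (_y, h(x))) = C1 - x


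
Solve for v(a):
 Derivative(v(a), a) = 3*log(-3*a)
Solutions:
 v(a) = C1 + 3*a*log(-a) + 3*a*(-1 + log(3))


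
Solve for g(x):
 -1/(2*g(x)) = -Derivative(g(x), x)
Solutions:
 g(x) = -sqrt(C1 + x)
 g(x) = sqrt(C1 + x)


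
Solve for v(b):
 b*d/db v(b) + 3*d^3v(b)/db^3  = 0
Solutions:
 v(b) = C1 + Integral(C2*airyai(-3^(2/3)*b/3) + C3*airybi(-3^(2/3)*b/3), b)


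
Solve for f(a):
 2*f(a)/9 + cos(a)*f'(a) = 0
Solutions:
 f(a) = C1*(sin(a) - 1)^(1/9)/(sin(a) + 1)^(1/9)


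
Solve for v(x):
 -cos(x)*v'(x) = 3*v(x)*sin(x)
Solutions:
 v(x) = C1*cos(x)^3


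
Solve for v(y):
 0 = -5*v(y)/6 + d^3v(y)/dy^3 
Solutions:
 v(y) = C3*exp(5^(1/3)*6^(2/3)*y/6) + (C1*sin(2^(2/3)*3^(1/6)*5^(1/3)*y/4) + C2*cos(2^(2/3)*3^(1/6)*5^(1/3)*y/4))*exp(-5^(1/3)*6^(2/3)*y/12)


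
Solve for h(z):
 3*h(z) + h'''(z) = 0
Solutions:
 h(z) = C3*exp(-3^(1/3)*z) + (C1*sin(3^(5/6)*z/2) + C2*cos(3^(5/6)*z/2))*exp(3^(1/3)*z/2)


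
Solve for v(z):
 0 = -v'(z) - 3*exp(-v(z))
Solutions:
 v(z) = log(C1 - 3*z)


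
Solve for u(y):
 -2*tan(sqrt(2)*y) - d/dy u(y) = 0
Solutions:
 u(y) = C1 + sqrt(2)*log(cos(sqrt(2)*y))


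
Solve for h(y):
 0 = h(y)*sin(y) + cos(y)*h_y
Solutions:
 h(y) = C1*cos(y)


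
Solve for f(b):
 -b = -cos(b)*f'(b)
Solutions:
 f(b) = C1 + Integral(b/cos(b), b)


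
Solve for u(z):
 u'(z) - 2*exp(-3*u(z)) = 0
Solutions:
 u(z) = log(C1 + 6*z)/3
 u(z) = log((-3^(1/3) - 3^(5/6)*I)*(C1 + 2*z)^(1/3)/2)
 u(z) = log((-3^(1/3) + 3^(5/6)*I)*(C1 + 2*z)^(1/3)/2)


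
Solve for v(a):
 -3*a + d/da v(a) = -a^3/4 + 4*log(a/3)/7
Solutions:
 v(a) = C1 - a^4/16 + 3*a^2/2 + 4*a*log(a)/7 - 4*a*log(3)/7 - 4*a/7


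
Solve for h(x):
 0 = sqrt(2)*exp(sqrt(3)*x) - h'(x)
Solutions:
 h(x) = C1 + sqrt(6)*exp(sqrt(3)*x)/3


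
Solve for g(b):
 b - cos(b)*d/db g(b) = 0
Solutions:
 g(b) = C1 + Integral(b/cos(b), b)


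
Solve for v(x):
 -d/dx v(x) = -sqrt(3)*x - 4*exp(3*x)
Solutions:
 v(x) = C1 + sqrt(3)*x^2/2 + 4*exp(3*x)/3


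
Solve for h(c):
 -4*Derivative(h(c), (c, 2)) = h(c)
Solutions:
 h(c) = C1*sin(c/2) + C2*cos(c/2)


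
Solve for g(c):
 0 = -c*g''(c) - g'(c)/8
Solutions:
 g(c) = C1 + C2*c^(7/8)


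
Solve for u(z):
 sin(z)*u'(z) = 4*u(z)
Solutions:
 u(z) = C1*(cos(z)^2 - 2*cos(z) + 1)/(cos(z)^2 + 2*cos(z) + 1)


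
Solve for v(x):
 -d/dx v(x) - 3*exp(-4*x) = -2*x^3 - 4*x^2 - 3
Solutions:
 v(x) = C1 + x^4/2 + 4*x^3/3 + 3*x + 3*exp(-4*x)/4


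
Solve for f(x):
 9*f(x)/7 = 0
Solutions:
 f(x) = 0


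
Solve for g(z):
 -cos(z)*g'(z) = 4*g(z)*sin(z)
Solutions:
 g(z) = C1*cos(z)^4


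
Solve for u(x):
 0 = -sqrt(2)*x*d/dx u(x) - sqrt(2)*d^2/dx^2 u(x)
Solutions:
 u(x) = C1 + C2*erf(sqrt(2)*x/2)


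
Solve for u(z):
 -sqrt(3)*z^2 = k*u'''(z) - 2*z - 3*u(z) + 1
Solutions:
 u(z) = C1*exp(3^(1/3)*z*(1/k)^(1/3)) + C2*exp(z*(-3^(1/3) + 3^(5/6)*I)*(1/k)^(1/3)/2) + C3*exp(-z*(3^(1/3) + 3^(5/6)*I)*(1/k)^(1/3)/2) + sqrt(3)*z^2/3 - 2*z/3 + 1/3


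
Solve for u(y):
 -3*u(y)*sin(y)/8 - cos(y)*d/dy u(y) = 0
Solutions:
 u(y) = C1*cos(y)^(3/8)


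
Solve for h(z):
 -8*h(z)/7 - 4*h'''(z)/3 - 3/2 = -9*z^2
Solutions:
 h(z) = C3*exp(-6^(1/3)*7^(2/3)*z/7) + 63*z^2/8 + (C1*sin(2^(1/3)*3^(5/6)*7^(2/3)*z/14) + C2*cos(2^(1/3)*3^(5/6)*7^(2/3)*z/14))*exp(6^(1/3)*7^(2/3)*z/14) - 21/16


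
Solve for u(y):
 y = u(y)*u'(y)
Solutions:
 u(y) = -sqrt(C1 + y^2)
 u(y) = sqrt(C1 + y^2)


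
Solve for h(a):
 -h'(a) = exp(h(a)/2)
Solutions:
 h(a) = 2*log(1/(C1 + a)) + 2*log(2)


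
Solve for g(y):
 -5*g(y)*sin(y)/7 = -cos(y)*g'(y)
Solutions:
 g(y) = C1/cos(y)^(5/7)


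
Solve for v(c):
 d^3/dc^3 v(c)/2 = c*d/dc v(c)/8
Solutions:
 v(c) = C1 + Integral(C2*airyai(2^(1/3)*c/2) + C3*airybi(2^(1/3)*c/2), c)


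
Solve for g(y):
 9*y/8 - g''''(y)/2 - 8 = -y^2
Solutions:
 g(y) = C1 + C2*y + C3*y^2 + C4*y^3 + y^6/180 + 3*y^5/160 - 2*y^4/3


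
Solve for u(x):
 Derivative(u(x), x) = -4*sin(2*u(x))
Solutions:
 u(x) = pi - acos((-C1 - exp(16*x))/(C1 - exp(16*x)))/2
 u(x) = acos((-C1 - exp(16*x))/(C1 - exp(16*x)))/2


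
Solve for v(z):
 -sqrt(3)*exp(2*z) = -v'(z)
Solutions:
 v(z) = C1 + sqrt(3)*exp(2*z)/2


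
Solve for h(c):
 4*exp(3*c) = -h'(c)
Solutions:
 h(c) = C1 - 4*exp(3*c)/3


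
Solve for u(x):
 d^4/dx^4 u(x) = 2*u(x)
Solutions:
 u(x) = C1*exp(-2^(1/4)*x) + C2*exp(2^(1/4)*x) + C3*sin(2^(1/4)*x) + C4*cos(2^(1/4)*x)


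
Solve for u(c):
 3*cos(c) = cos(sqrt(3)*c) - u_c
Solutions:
 u(c) = C1 - 3*sin(c) + sqrt(3)*sin(sqrt(3)*c)/3


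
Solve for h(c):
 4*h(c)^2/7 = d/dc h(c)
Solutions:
 h(c) = -7/(C1 + 4*c)


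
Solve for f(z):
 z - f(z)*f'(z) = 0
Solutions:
 f(z) = -sqrt(C1 + z^2)
 f(z) = sqrt(C1 + z^2)


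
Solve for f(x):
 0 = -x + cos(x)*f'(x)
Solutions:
 f(x) = C1 + Integral(x/cos(x), x)


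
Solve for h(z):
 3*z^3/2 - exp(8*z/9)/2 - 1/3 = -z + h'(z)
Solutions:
 h(z) = C1 + 3*z^4/8 + z^2/2 - z/3 - 9*exp(8*z/9)/16


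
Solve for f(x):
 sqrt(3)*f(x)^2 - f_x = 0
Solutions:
 f(x) = -1/(C1 + sqrt(3)*x)


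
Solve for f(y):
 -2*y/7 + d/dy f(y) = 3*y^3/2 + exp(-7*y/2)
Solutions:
 f(y) = C1 + 3*y^4/8 + y^2/7 - 2*exp(-7*y/2)/7


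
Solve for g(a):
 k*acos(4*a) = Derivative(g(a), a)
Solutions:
 g(a) = C1 + k*(a*acos(4*a) - sqrt(1 - 16*a^2)/4)


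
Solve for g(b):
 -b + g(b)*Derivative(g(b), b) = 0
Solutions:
 g(b) = -sqrt(C1 + b^2)
 g(b) = sqrt(C1 + b^2)


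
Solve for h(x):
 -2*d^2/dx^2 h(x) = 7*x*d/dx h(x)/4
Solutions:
 h(x) = C1 + C2*erf(sqrt(7)*x/4)


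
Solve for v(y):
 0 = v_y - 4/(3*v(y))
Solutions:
 v(y) = -sqrt(C1 + 24*y)/3
 v(y) = sqrt(C1 + 24*y)/3


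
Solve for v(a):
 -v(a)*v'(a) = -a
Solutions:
 v(a) = -sqrt(C1 + a^2)
 v(a) = sqrt(C1 + a^2)


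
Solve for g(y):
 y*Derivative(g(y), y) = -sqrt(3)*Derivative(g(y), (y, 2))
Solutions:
 g(y) = C1 + C2*erf(sqrt(2)*3^(3/4)*y/6)


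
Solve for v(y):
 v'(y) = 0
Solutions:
 v(y) = C1


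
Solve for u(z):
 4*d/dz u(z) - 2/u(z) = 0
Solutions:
 u(z) = -sqrt(C1 + z)
 u(z) = sqrt(C1 + z)


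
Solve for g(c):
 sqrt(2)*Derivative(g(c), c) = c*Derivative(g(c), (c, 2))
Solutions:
 g(c) = C1 + C2*c^(1 + sqrt(2))


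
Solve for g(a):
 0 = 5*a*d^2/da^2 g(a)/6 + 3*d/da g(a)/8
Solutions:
 g(a) = C1 + C2*a^(11/20)


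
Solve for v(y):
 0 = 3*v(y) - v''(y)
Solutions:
 v(y) = C1*exp(-sqrt(3)*y) + C2*exp(sqrt(3)*y)


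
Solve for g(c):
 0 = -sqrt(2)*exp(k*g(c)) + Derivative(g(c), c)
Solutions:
 g(c) = Piecewise((log(-1/(C1*k + sqrt(2)*c*k))/k, Ne(k, 0)), (nan, True))
 g(c) = Piecewise((C1 + sqrt(2)*c, Eq(k, 0)), (nan, True))


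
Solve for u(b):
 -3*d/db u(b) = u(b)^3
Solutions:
 u(b) = -sqrt(6)*sqrt(-1/(C1 - b))/2
 u(b) = sqrt(6)*sqrt(-1/(C1 - b))/2


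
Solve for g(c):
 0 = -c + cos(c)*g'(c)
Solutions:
 g(c) = C1 + Integral(c/cos(c), c)


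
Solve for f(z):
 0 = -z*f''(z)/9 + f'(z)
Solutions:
 f(z) = C1 + C2*z^10


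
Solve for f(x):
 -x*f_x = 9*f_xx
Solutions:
 f(x) = C1 + C2*erf(sqrt(2)*x/6)


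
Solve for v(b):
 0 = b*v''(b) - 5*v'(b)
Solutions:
 v(b) = C1 + C2*b^6


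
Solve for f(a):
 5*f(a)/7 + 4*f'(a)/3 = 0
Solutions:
 f(a) = C1*exp(-15*a/28)


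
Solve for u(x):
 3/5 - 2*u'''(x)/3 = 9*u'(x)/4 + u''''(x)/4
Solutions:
 u(x) = C1 + C2*exp(x*(-32 + 128*2^(1/3)/(81*sqrt(8609) + 7585)^(1/3) + 2^(2/3)*(81*sqrt(8609) + 7585)^(1/3))/36)*sin(2^(1/3)*sqrt(3)*x*(-2^(1/3)*(81*sqrt(8609) + 7585)^(1/3) + 128/(81*sqrt(8609) + 7585)^(1/3))/36) + C3*exp(x*(-32 + 128*2^(1/3)/(81*sqrt(8609) + 7585)^(1/3) + 2^(2/3)*(81*sqrt(8609) + 7585)^(1/3))/36)*cos(2^(1/3)*sqrt(3)*x*(-2^(1/3)*(81*sqrt(8609) + 7585)^(1/3) + 128/(81*sqrt(8609) + 7585)^(1/3))/36) + C4*exp(-x*(128*2^(1/3)/(81*sqrt(8609) + 7585)^(1/3) + 16 + 2^(2/3)*(81*sqrt(8609) + 7585)^(1/3))/18) + 4*x/15


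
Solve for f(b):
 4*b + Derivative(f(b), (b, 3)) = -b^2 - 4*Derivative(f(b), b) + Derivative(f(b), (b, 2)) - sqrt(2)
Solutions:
 f(b) = C1 - b^3/12 - 9*b^2/16 - sqrt(2)*b/4 - 5*b/32 + (C2*sin(sqrt(15)*b/2) + C3*cos(sqrt(15)*b/2))*exp(b/2)


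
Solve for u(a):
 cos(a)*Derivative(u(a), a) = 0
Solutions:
 u(a) = C1


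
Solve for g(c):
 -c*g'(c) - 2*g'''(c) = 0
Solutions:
 g(c) = C1 + Integral(C2*airyai(-2^(2/3)*c/2) + C3*airybi(-2^(2/3)*c/2), c)


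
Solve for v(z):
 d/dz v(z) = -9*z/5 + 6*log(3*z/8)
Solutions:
 v(z) = C1 - 9*z^2/10 + 6*z*log(z) - 6*z + z*log(729/262144)


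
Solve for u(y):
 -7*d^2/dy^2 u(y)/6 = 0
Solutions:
 u(y) = C1 + C2*y


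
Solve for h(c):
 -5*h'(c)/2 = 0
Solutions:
 h(c) = C1


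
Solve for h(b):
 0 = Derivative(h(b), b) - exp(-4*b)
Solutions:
 h(b) = C1 - exp(-4*b)/4


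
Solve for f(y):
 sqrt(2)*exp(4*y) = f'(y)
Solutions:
 f(y) = C1 + sqrt(2)*exp(4*y)/4


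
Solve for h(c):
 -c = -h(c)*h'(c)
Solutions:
 h(c) = -sqrt(C1 + c^2)
 h(c) = sqrt(C1 + c^2)


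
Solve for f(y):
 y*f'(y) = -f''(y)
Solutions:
 f(y) = C1 + C2*erf(sqrt(2)*y/2)


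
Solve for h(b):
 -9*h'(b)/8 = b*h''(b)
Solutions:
 h(b) = C1 + C2/b^(1/8)


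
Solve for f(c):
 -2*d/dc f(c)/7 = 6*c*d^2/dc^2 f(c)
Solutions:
 f(c) = C1 + C2*c^(20/21)


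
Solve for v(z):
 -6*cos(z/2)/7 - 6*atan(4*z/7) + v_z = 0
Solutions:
 v(z) = C1 + 6*z*atan(4*z/7) - 21*log(16*z^2 + 49)/4 + 12*sin(z/2)/7


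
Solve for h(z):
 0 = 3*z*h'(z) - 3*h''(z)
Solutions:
 h(z) = C1 + C2*erfi(sqrt(2)*z/2)


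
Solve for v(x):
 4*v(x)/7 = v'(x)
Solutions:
 v(x) = C1*exp(4*x/7)


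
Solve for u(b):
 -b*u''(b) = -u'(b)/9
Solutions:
 u(b) = C1 + C2*b^(10/9)


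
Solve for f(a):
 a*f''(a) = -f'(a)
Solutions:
 f(a) = C1 + C2*log(a)


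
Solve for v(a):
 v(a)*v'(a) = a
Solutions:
 v(a) = -sqrt(C1 + a^2)
 v(a) = sqrt(C1 + a^2)


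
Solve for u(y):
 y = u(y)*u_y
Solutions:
 u(y) = -sqrt(C1 + y^2)
 u(y) = sqrt(C1 + y^2)


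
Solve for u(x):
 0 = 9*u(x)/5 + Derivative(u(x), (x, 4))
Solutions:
 u(x) = (C1*sin(5^(3/4)*sqrt(6)*x/10) + C2*cos(5^(3/4)*sqrt(6)*x/10))*exp(-5^(3/4)*sqrt(6)*x/10) + (C3*sin(5^(3/4)*sqrt(6)*x/10) + C4*cos(5^(3/4)*sqrt(6)*x/10))*exp(5^(3/4)*sqrt(6)*x/10)


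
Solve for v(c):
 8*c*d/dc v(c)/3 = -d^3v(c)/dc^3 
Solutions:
 v(c) = C1 + Integral(C2*airyai(-2*3^(2/3)*c/3) + C3*airybi(-2*3^(2/3)*c/3), c)


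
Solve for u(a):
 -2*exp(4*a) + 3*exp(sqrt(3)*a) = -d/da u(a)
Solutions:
 u(a) = C1 + exp(4*a)/2 - sqrt(3)*exp(sqrt(3)*a)


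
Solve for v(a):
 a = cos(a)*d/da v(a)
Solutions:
 v(a) = C1 + Integral(a/cos(a), a)


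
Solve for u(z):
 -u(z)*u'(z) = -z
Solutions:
 u(z) = -sqrt(C1 + z^2)
 u(z) = sqrt(C1 + z^2)


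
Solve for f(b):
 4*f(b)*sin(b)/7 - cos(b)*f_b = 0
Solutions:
 f(b) = C1/cos(b)^(4/7)


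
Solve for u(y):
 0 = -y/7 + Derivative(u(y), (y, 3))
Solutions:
 u(y) = C1 + C2*y + C3*y^2 + y^4/168


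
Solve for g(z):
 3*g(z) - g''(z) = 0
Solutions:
 g(z) = C1*exp(-sqrt(3)*z) + C2*exp(sqrt(3)*z)


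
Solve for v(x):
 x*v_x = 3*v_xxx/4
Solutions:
 v(x) = C1 + Integral(C2*airyai(6^(2/3)*x/3) + C3*airybi(6^(2/3)*x/3), x)


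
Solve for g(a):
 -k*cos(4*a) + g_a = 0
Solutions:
 g(a) = C1 + k*sin(4*a)/4


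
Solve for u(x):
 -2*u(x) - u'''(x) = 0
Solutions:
 u(x) = C3*exp(-2^(1/3)*x) + (C1*sin(2^(1/3)*sqrt(3)*x/2) + C2*cos(2^(1/3)*sqrt(3)*x/2))*exp(2^(1/3)*x/2)


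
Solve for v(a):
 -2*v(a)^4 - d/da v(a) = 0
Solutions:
 v(a) = (-3^(2/3) - 3*3^(1/6)*I)*(1/(C1 + 2*a))^(1/3)/6
 v(a) = (-3^(2/3) + 3*3^(1/6)*I)*(1/(C1 + 2*a))^(1/3)/6
 v(a) = (1/(C1 + 6*a))^(1/3)


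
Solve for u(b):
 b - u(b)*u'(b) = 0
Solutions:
 u(b) = -sqrt(C1 + b^2)
 u(b) = sqrt(C1 + b^2)


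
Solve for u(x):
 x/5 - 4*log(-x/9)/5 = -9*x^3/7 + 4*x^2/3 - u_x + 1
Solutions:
 u(x) = C1 - 9*x^4/28 + 4*x^3/9 - x^2/10 + 4*x*log(-x)/5 + x*(1 - 8*log(3))/5


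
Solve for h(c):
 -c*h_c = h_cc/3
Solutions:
 h(c) = C1 + C2*erf(sqrt(6)*c/2)


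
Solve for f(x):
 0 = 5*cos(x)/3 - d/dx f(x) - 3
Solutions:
 f(x) = C1 - 3*x + 5*sin(x)/3


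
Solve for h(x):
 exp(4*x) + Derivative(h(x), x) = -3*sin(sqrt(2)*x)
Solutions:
 h(x) = C1 - exp(4*x)/4 + 3*sqrt(2)*cos(sqrt(2)*x)/2


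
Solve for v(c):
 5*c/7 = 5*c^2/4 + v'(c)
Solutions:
 v(c) = C1 - 5*c^3/12 + 5*c^2/14


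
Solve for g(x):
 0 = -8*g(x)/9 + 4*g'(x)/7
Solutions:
 g(x) = C1*exp(14*x/9)


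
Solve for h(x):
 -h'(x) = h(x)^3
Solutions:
 h(x) = -sqrt(2)*sqrt(-1/(C1 - x))/2
 h(x) = sqrt(2)*sqrt(-1/(C1 - x))/2


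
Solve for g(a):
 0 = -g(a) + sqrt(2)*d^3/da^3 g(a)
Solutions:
 g(a) = C3*exp(2^(5/6)*a/2) + (C1*sin(2^(5/6)*sqrt(3)*a/4) + C2*cos(2^(5/6)*sqrt(3)*a/4))*exp(-2^(5/6)*a/4)


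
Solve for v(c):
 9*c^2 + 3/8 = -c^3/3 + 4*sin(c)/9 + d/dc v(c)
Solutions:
 v(c) = C1 + c^4/12 + 3*c^3 + 3*c/8 + 4*cos(c)/9


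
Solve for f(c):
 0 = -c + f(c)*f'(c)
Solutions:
 f(c) = -sqrt(C1 + c^2)
 f(c) = sqrt(C1 + c^2)


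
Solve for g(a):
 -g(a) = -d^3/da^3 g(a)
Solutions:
 g(a) = C3*exp(a) + (C1*sin(sqrt(3)*a/2) + C2*cos(sqrt(3)*a/2))*exp(-a/2)


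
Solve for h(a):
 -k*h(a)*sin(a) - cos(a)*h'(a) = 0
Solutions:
 h(a) = C1*exp(k*log(cos(a)))


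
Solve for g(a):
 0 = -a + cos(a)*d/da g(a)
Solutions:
 g(a) = C1 + Integral(a/cos(a), a)


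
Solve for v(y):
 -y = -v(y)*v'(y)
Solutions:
 v(y) = -sqrt(C1 + y^2)
 v(y) = sqrt(C1 + y^2)


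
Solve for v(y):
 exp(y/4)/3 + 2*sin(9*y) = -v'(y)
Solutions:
 v(y) = C1 - 4*exp(y/4)/3 + 2*cos(9*y)/9


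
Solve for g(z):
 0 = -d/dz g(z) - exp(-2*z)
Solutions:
 g(z) = C1 + exp(-2*z)/2


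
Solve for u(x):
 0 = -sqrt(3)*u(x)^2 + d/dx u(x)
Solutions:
 u(x) = -1/(C1 + sqrt(3)*x)


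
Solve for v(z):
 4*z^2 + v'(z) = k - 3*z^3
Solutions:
 v(z) = C1 + k*z - 3*z^4/4 - 4*z^3/3


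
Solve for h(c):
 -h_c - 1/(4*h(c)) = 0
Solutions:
 h(c) = -sqrt(C1 - 2*c)/2
 h(c) = sqrt(C1 - 2*c)/2


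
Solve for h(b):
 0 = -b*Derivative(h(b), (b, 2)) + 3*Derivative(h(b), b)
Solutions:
 h(b) = C1 + C2*b^4


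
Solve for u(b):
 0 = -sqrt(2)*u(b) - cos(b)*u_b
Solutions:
 u(b) = C1*(sin(b) - 1)^(sqrt(2)/2)/(sin(b) + 1)^(sqrt(2)/2)


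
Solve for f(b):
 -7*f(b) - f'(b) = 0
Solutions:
 f(b) = C1*exp(-7*b)


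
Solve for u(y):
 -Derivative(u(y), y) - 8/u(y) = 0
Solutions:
 u(y) = -sqrt(C1 - 16*y)
 u(y) = sqrt(C1 - 16*y)


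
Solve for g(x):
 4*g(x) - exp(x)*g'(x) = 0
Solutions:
 g(x) = C1*exp(-4*exp(-x))


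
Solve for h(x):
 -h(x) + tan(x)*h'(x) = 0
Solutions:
 h(x) = C1*sin(x)


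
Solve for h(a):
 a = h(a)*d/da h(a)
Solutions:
 h(a) = -sqrt(C1 + a^2)
 h(a) = sqrt(C1 + a^2)


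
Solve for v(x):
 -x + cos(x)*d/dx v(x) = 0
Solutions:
 v(x) = C1 + Integral(x/cos(x), x)


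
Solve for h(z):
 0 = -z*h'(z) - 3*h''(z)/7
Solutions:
 h(z) = C1 + C2*erf(sqrt(42)*z/6)


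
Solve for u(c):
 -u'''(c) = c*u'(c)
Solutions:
 u(c) = C1 + Integral(C2*airyai(-c) + C3*airybi(-c), c)


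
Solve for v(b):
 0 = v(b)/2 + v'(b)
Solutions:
 v(b) = C1*exp(-b/2)


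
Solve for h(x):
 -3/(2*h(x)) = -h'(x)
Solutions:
 h(x) = -sqrt(C1 + 3*x)
 h(x) = sqrt(C1 + 3*x)


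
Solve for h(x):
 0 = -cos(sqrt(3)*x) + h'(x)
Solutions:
 h(x) = C1 + sqrt(3)*sin(sqrt(3)*x)/3


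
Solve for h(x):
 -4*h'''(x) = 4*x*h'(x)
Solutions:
 h(x) = C1 + Integral(C2*airyai(-x) + C3*airybi(-x), x)


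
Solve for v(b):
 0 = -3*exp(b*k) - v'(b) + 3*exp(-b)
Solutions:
 v(b) = C1 - 3*exp(-b) - 3*exp(b*k)/k


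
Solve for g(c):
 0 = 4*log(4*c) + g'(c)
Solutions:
 g(c) = C1 - 4*c*log(c) - c*log(256) + 4*c


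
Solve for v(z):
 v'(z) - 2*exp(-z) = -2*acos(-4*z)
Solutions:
 v(z) = C1 - 2*z*acos(-4*z) - sqrt(1 - 16*z^2)/2 - 2*exp(-z)


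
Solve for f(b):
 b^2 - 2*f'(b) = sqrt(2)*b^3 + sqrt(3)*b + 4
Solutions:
 f(b) = C1 - sqrt(2)*b^4/8 + b^3/6 - sqrt(3)*b^2/4 - 2*b


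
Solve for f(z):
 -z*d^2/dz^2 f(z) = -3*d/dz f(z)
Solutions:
 f(z) = C1 + C2*z^4


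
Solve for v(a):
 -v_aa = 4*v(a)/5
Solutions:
 v(a) = C1*sin(2*sqrt(5)*a/5) + C2*cos(2*sqrt(5)*a/5)


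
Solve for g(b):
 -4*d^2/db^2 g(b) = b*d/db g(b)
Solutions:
 g(b) = C1 + C2*erf(sqrt(2)*b/4)


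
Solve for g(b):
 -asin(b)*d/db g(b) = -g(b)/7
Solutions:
 g(b) = C1*exp(Integral(1/asin(b), b)/7)


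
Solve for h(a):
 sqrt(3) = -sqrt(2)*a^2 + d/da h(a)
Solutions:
 h(a) = C1 + sqrt(2)*a^3/3 + sqrt(3)*a


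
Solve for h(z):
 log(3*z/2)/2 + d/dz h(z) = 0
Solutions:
 h(z) = C1 - z*log(z)/2 - z*log(3)/2 + z*log(2)/2 + z/2


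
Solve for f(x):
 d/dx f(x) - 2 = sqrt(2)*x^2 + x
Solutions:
 f(x) = C1 + sqrt(2)*x^3/3 + x^2/2 + 2*x


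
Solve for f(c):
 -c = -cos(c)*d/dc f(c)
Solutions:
 f(c) = C1 + Integral(c/cos(c), c)


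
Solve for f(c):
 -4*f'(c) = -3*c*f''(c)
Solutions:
 f(c) = C1 + C2*c^(7/3)


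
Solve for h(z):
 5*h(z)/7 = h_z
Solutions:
 h(z) = C1*exp(5*z/7)


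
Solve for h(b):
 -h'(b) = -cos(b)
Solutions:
 h(b) = C1 + sin(b)


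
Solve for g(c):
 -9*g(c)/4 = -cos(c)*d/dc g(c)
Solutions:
 g(c) = C1*(sin(c) + 1)^(9/8)/(sin(c) - 1)^(9/8)


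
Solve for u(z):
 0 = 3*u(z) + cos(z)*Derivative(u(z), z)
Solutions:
 u(z) = C1*(sin(z) - 1)^(3/2)/(sin(z) + 1)^(3/2)


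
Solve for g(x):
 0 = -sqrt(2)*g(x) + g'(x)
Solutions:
 g(x) = C1*exp(sqrt(2)*x)


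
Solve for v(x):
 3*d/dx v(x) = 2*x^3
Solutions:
 v(x) = C1 + x^4/6


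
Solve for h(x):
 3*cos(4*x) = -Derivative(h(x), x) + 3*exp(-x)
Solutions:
 h(x) = C1 - 3*sin(4*x)/4 - 3*exp(-x)


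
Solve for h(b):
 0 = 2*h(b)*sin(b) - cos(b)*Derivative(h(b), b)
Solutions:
 h(b) = C1/cos(b)^2


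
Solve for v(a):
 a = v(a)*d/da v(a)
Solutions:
 v(a) = -sqrt(C1 + a^2)
 v(a) = sqrt(C1 + a^2)


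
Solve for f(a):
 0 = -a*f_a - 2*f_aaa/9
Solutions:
 f(a) = C1 + Integral(C2*airyai(-6^(2/3)*a/2) + C3*airybi(-6^(2/3)*a/2), a)


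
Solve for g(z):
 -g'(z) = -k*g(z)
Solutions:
 g(z) = C1*exp(k*z)


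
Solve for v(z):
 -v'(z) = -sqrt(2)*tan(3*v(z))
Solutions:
 v(z) = -asin(C1*exp(3*sqrt(2)*z))/3 + pi/3
 v(z) = asin(C1*exp(3*sqrt(2)*z))/3


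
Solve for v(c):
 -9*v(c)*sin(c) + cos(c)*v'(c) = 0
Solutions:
 v(c) = C1/cos(c)^9


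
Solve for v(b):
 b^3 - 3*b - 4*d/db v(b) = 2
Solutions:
 v(b) = C1 + b^4/16 - 3*b^2/8 - b/2


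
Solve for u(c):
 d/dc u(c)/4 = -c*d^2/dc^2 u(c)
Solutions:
 u(c) = C1 + C2*c^(3/4)


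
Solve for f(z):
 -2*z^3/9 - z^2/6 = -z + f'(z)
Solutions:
 f(z) = C1 - z^4/18 - z^3/18 + z^2/2


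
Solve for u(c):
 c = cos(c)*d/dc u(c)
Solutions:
 u(c) = C1 + Integral(c/cos(c), c)


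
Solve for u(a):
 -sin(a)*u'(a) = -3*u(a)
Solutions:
 u(a) = C1*(cos(a) - 1)^(3/2)/(cos(a) + 1)^(3/2)


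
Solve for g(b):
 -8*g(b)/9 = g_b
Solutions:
 g(b) = C1*exp(-8*b/9)


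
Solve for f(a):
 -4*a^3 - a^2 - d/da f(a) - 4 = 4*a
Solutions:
 f(a) = C1 - a^4 - a^3/3 - 2*a^2 - 4*a


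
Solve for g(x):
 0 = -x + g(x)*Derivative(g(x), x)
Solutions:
 g(x) = -sqrt(C1 + x^2)
 g(x) = sqrt(C1 + x^2)


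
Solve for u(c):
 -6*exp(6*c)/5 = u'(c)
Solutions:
 u(c) = C1 - exp(6*c)/5


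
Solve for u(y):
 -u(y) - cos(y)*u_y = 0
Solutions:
 u(y) = C1*sqrt(sin(y) - 1)/sqrt(sin(y) + 1)


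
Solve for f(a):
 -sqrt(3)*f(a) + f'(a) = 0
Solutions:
 f(a) = C1*exp(sqrt(3)*a)


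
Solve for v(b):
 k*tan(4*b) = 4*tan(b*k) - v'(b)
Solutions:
 v(b) = C1 + k*log(cos(4*b))/4 + 4*Piecewise((-log(cos(b*k))/k, Ne(k, 0)), (0, True))


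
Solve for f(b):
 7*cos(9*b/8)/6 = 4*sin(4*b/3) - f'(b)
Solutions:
 f(b) = C1 - 28*sin(9*b/8)/27 - 3*cos(4*b/3)


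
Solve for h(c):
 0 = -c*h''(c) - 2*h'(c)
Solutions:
 h(c) = C1 + C2/c


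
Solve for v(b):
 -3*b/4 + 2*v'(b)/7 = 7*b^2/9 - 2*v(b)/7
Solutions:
 v(b) = C1*exp(-b) + 49*b^2/18 - 203*b/72 + 203/72


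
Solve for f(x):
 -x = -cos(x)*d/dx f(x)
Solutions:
 f(x) = C1 + Integral(x/cos(x), x)


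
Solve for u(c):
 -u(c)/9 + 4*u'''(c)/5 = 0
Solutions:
 u(c) = C3*exp(30^(1/3)*c/6) + (C1*sin(10^(1/3)*3^(5/6)*c/12) + C2*cos(10^(1/3)*3^(5/6)*c/12))*exp(-30^(1/3)*c/12)


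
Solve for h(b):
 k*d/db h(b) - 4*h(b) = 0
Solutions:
 h(b) = C1*exp(4*b/k)


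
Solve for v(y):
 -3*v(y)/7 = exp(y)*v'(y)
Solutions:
 v(y) = C1*exp(3*exp(-y)/7)


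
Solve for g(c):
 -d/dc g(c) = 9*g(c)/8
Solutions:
 g(c) = C1*exp(-9*c/8)


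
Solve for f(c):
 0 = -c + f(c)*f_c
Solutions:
 f(c) = -sqrt(C1 + c^2)
 f(c) = sqrt(C1 + c^2)


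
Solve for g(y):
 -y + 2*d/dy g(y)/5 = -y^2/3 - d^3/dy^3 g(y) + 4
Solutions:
 g(y) = C1 + C2*sin(sqrt(10)*y/5) + C3*cos(sqrt(10)*y/5) - 5*y^3/18 + 5*y^2/4 + 85*y/6


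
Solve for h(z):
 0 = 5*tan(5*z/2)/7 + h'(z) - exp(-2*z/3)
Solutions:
 h(z) = C1 - log(tan(5*z/2)^2 + 1)/7 - 3*exp(-2*z/3)/2


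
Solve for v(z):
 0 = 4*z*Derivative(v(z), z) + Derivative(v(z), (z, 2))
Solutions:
 v(z) = C1 + C2*erf(sqrt(2)*z)


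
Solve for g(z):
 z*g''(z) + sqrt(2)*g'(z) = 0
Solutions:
 g(z) = C1 + C2*z^(1 - sqrt(2))


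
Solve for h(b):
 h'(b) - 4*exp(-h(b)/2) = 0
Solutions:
 h(b) = 2*log(C1 + 2*b)


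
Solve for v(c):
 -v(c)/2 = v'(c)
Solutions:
 v(c) = C1*exp(-c/2)


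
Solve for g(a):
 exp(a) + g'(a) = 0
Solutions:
 g(a) = C1 - exp(a)


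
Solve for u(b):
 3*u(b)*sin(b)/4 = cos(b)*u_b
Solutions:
 u(b) = C1/cos(b)^(3/4)


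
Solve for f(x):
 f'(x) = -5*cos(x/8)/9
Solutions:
 f(x) = C1 - 40*sin(x/8)/9


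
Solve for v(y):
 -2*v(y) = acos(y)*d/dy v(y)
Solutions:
 v(y) = C1*exp(-2*Integral(1/acos(y), y))


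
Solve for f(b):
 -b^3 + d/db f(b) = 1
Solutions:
 f(b) = C1 + b^4/4 + b


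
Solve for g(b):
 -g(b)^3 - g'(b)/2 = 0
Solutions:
 g(b) = -sqrt(2)*sqrt(-1/(C1 - 2*b))/2
 g(b) = sqrt(2)*sqrt(-1/(C1 - 2*b))/2


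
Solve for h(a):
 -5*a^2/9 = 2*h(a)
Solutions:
 h(a) = -5*a^2/18


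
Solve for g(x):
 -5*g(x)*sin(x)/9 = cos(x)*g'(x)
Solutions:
 g(x) = C1*cos(x)^(5/9)


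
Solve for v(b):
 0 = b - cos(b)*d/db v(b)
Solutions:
 v(b) = C1 + Integral(b/cos(b), b)


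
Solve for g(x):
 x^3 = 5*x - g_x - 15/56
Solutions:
 g(x) = C1 - x^4/4 + 5*x^2/2 - 15*x/56


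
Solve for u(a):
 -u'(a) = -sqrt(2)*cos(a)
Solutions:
 u(a) = C1 + sqrt(2)*sin(a)


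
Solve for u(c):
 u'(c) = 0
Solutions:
 u(c) = C1


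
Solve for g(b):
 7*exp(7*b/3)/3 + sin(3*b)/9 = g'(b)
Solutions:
 g(b) = C1 + exp(7*b/3) - cos(3*b)/27


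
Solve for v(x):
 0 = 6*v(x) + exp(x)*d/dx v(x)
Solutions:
 v(x) = C1*exp(6*exp(-x))


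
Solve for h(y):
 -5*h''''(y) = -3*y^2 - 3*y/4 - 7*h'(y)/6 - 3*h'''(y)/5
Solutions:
 h(y) = C1 + C2*exp(y*(-18^(1/3)*(25*sqrt(766465) + 21887)^(1/3) - 6*12^(1/3)/(25*sqrt(766465) + 21887)^(1/3) + 12)/300)*sin(2^(1/3)*3^(1/6)*y*(-(25*sqrt(766465) + 21887)^(1/3) + 2*2^(1/3)*3^(2/3)/(25*sqrt(766465) + 21887)^(1/3))/100) + C3*exp(y*(-18^(1/3)*(25*sqrt(766465) + 21887)^(1/3) - 6*12^(1/3)/(25*sqrt(766465) + 21887)^(1/3) + 12)/300)*cos(2^(1/3)*3^(1/6)*y*(-(25*sqrt(766465) + 21887)^(1/3) + 2*2^(1/3)*3^(2/3)/(25*sqrt(766465) + 21887)^(1/3))/100) + C4*exp(y*(6*12^(1/3)/(25*sqrt(766465) + 21887)^(1/3) + 6 + 18^(1/3)*(25*sqrt(766465) + 21887)^(1/3))/150) - 6*y^3/7 - 9*y^2/28 + 648*y/245


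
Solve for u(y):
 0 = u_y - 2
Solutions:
 u(y) = C1 + 2*y


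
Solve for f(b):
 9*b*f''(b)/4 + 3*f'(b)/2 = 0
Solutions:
 f(b) = C1 + C2*b^(1/3)


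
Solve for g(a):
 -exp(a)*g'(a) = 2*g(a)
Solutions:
 g(a) = C1*exp(2*exp(-a))


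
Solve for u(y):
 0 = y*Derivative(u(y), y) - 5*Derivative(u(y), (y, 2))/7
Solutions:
 u(y) = C1 + C2*erfi(sqrt(70)*y/10)


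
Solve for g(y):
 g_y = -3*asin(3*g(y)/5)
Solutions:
 Integral(1/asin(3*_y/5), (_y, g(y))) = C1 - 3*y


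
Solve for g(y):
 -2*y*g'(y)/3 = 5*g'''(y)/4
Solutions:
 g(y) = C1 + Integral(C2*airyai(-2*15^(2/3)*y/15) + C3*airybi(-2*15^(2/3)*y/15), y)


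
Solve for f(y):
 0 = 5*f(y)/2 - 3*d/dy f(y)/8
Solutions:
 f(y) = C1*exp(20*y/3)


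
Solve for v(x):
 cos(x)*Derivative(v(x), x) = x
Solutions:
 v(x) = C1 + Integral(x/cos(x), x)


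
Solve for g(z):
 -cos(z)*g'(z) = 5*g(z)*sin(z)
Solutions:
 g(z) = C1*cos(z)^5


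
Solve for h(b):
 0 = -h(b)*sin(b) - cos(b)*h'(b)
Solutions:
 h(b) = C1*cos(b)


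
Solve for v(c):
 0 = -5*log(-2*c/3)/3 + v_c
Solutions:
 v(c) = C1 + 5*c*log(-c)/3 + 5*c*(-log(3) - 1 + log(2))/3


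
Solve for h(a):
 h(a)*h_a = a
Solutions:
 h(a) = -sqrt(C1 + a^2)
 h(a) = sqrt(C1 + a^2)


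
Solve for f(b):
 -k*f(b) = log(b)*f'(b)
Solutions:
 f(b) = C1*exp(-k*li(b))


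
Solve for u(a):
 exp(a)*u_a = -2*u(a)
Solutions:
 u(a) = C1*exp(2*exp(-a))


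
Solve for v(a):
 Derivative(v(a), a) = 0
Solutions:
 v(a) = C1


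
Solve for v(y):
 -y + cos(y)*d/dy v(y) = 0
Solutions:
 v(y) = C1 + Integral(y/cos(y), y)


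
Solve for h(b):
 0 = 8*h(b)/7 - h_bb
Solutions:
 h(b) = C1*exp(-2*sqrt(14)*b/7) + C2*exp(2*sqrt(14)*b/7)


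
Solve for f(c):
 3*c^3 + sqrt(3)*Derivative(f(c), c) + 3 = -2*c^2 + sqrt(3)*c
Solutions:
 f(c) = C1 - sqrt(3)*c^4/4 - 2*sqrt(3)*c^3/9 + c^2/2 - sqrt(3)*c


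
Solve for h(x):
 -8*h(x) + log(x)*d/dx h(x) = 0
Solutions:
 h(x) = C1*exp(8*li(x))


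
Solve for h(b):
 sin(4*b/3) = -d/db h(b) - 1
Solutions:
 h(b) = C1 - b + 3*cos(4*b/3)/4


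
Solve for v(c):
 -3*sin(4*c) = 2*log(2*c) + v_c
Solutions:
 v(c) = C1 - 2*c*log(c) - 2*c*log(2) + 2*c + 3*cos(4*c)/4


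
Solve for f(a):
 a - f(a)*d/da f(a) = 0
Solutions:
 f(a) = -sqrt(C1 + a^2)
 f(a) = sqrt(C1 + a^2)


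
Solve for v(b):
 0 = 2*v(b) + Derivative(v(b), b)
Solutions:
 v(b) = C1*exp(-2*b)


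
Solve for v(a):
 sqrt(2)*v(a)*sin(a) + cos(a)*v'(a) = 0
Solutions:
 v(a) = C1*cos(a)^(sqrt(2))


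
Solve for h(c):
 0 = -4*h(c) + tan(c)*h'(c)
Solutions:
 h(c) = C1*sin(c)^4


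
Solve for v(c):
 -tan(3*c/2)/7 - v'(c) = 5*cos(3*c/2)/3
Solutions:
 v(c) = C1 + 2*log(cos(3*c/2))/21 - 10*sin(3*c/2)/9


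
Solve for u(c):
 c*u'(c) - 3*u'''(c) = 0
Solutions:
 u(c) = C1 + Integral(C2*airyai(3^(2/3)*c/3) + C3*airybi(3^(2/3)*c/3), c)


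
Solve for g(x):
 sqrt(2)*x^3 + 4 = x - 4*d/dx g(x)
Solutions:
 g(x) = C1 - sqrt(2)*x^4/16 + x^2/8 - x


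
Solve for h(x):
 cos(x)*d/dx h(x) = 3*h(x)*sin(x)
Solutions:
 h(x) = C1/cos(x)^3


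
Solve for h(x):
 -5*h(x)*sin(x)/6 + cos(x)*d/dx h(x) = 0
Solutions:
 h(x) = C1/cos(x)^(5/6)


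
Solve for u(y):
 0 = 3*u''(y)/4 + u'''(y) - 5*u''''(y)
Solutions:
 u(y) = C1 + C2*y + C3*exp(-3*y/10) + C4*exp(y/2)


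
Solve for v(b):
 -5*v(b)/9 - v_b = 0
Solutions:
 v(b) = C1*exp(-5*b/9)


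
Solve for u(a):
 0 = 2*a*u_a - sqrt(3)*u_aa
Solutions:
 u(a) = C1 + C2*erfi(3^(3/4)*a/3)


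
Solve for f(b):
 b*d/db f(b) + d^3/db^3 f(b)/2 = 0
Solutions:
 f(b) = C1 + Integral(C2*airyai(-2^(1/3)*b) + C3*airybi(-2^(1/3)*b), b)


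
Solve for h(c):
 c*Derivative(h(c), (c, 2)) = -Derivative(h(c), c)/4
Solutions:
 h(c) = C1 + C2*c^(3/4)


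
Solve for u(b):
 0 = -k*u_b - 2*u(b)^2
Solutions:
 u(b) = k/(C1*k + 2*b)


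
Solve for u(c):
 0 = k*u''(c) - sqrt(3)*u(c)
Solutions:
 u(c) = C1*exp(-3^(1/4)*c*sqrt(1/k)) + C2*exp(3^(1/4)*c*sqrt(1/k))


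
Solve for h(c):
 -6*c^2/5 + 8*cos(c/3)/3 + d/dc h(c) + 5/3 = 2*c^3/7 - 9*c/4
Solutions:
 h(c) = C1 + c^4/14 + 2*c^3/5 - 9*c^2/8 - 5*c/3 - 8*sin(c/3)


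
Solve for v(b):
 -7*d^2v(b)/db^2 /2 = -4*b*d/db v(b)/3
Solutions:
 v(b) = C1 + C2*erfi(2*sqrt(21)*b/21)


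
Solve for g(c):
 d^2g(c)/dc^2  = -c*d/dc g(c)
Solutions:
 g(c) = C1 + C2*erf(sqrt(2)*c/2)


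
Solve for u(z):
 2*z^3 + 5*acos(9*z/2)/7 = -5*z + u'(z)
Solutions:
 u(z) = C1 + z^4/2 + 5*z^2/2 + 5*z*acos(9*z/2)/7 - 5*sqrt(4 - 81*z^2)/63


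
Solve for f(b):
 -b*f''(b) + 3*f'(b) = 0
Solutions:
 f(b) = C1 + C2*b^4


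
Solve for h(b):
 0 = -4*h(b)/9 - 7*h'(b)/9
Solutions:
 h(b) = C1*exp(-4*b/7)


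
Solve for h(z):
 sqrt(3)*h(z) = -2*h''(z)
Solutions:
 h(z) = C1*sin(sqrt(2)*3^(1/4)*z/2) + C2*cos(sqrt(2)*3^(1/4)*z/2)


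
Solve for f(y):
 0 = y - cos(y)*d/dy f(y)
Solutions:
 f(y) = C1 + Integral(y/cos(y), y)


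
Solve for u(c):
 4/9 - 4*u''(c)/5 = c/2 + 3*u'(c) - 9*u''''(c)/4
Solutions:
 u(c) = C1 + C2*exp(-30^(1/3)*c*(8*30^(1/3)/(sqrt(4085265) + 2025)^(1/3) + (sqrt(4085265) + 2025)^(1/3))/90)*sin(10^(1/3)*3^(1/6)*c*(-3^(2/3)*(sqrt(4085265) + 2025)^(1/3) + 24*10^(1/3)/(sqrt(4085265) + 2025)^(1/3))/90) + C3*exp(-30^(1/3)*c*(8*30^(1/3)/(sqrt(4085265) + 2025)^(1/3) + (sqrt(4085265) + 2025)^(1/3))/90)*cos(10^(1/3)*3^(1/6)*c*(-3^(2/3)*(sqrt(4085265) + 2025)^(1/3) + 24*10^(1/3)/(sqrt(4085265) + 2025)^(1/3))/90) + C4*exp(30^(1/3)*c*(8*30^(1/3)/(sqrt(4085265) + 2025)^(1/3) + (sqrt(4085265) + 2025)^(1/3))/45) - c^2/12 + 26*c/135


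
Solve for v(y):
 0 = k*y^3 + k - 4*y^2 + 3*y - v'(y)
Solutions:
 v(y) = C1 + k*y^4/4 + k*y - 4*y^3/3 + 3*y^2/2


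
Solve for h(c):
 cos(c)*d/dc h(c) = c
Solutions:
 h(c) = C1 + Integral(c/cos(c), c)


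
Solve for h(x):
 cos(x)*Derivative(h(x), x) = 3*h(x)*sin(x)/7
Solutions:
 h(x) = C1/cos(x)^(3/7)


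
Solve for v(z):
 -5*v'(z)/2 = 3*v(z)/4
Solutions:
 v(z) = C1*exp(-3*z/10)


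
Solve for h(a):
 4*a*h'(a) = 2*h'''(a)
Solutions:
 h(a) = C1 + Integral(C2*airyai(2^(1/3)*a) + C3*airybi(2^(1/3)*a), a)


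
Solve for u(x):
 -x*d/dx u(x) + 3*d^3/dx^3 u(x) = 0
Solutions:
 u(x) = C1 + Integral(C2*airyai(3^(2/3)*x/3) + C3*airybi(3^(2/3)*x/3), x)


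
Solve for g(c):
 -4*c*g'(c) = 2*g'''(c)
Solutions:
 g(c) = C1 + Integral(C2*airyai(-2^(1/3)*c) + C3*airybi(-2^(1/3)*c), c)


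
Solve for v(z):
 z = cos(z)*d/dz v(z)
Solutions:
 v(z) = C1 + Integral(z/cos(z), z)


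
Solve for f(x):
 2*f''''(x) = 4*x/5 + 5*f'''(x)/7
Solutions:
 f(x) = C1 + C2*x + C3*x^2 + C4*exp(5*x/14) - 7*x^4/150 - 196*x^3/375


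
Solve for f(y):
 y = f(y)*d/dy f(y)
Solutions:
 f(y) = -sqrt(C1 + y^2)
 f(y) = sqrt(C1 + y^2)


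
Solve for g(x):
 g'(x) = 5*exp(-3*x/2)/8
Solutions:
 g(x) = C1 - 5*exp(-3*x/2)/12


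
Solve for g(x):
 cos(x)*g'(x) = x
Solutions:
 g(x) = C1 + Integral(x/cos(x), x)


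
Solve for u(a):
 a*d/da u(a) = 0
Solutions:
 u(a) = C1


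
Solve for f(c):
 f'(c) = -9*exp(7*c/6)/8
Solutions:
 f(c) = C1 - 27*exp(7*c/6)/28


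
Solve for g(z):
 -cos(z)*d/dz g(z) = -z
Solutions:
 g(z) = C1 + Integral(z/cos(z), z)


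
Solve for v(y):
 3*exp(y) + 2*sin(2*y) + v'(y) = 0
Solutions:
 v(y) = C1 - 3*exp(y) + cos(2*y)


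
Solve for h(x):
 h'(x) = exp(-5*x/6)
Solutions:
 h(x) = C1 - 6*exp(-5*x/6)/5


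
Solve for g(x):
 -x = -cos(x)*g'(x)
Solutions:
 g(x) = C1 + Integral(x/cos(x), x)


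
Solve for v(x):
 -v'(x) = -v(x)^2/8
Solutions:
 v(x) = -8/(C1 + x)


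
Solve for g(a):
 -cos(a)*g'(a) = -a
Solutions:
 g(a) = C1 + Integral(a/cos(a), a)


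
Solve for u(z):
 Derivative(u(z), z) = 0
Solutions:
 u(z) = C1


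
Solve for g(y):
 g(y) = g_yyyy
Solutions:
 g(y) = C1*exp(-y) + C2*exp(y) + C3*sin(y) + C4*cos(y)


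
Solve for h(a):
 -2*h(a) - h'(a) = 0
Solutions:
 h(a) = C1*exp(-2*a)


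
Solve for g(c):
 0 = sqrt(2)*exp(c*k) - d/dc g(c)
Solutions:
 g(c) = C1 + sqrt(2)*exp(c*k)/k


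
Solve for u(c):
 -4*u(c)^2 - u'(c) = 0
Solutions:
 u(c) = 1/(C1 + 4*c)


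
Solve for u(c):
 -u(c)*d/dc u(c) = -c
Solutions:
 u(c) = -sqrt(C1 + c^2)
 u(c) = sqrt(C1 + c^2)


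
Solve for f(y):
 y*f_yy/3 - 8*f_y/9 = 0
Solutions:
 f(y) = C1 + C2*y^(11/3)


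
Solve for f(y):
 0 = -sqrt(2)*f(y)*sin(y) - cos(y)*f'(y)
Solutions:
 f(y) = C1*cos(y)^(sqrt(2))


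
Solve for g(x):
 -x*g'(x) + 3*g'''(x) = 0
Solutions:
 g(x) = C1 + Integral(C2*airyai(3^(2/3)*x/3) + C3*airybi(3^(2/3)*x/3), x)


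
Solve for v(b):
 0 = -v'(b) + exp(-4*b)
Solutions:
 v(b) = C1 - exp(-4*b)/4


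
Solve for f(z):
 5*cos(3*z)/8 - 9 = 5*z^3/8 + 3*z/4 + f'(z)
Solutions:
 f(z) = C1 - 5*z^4/32 - 3*z^2/8 - 9*z + 5*sin(3*z)/24


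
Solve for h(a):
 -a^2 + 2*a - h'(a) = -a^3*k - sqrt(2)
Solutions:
 h(a) = C1 + a^4*k/4 - a^3/3 + a^2 + sqrt(2)*a


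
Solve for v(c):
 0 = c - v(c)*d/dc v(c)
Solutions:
 v(c) = -sqrt(C1 + c^2)
 v(c) = sqrt(C1 + c^2)


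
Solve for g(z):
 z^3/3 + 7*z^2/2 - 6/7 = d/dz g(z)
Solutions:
 g(z) = C1 + z^4/12 + 7*z^3/6 - 6*z/7


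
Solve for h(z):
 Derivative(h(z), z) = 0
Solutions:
 h(z) = C1


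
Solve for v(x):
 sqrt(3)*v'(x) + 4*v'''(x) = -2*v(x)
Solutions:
 v(x) = C1*exp(x*(-3^(5/6)/(6 + sqrt(sqrt(3) + 36))^(1/3) + 3^(2/3)*(6 + sqrt(sqrt(3) + 36))^(1/3))/12)*sin(x*(3^(1/3)/(6 + sqrt(sqrt(3) + 36))^(1/3) + 3^(1/6)*(6 + sqrt(sqrt(3) + 36))^(1/3))/4) + C2*exp(x*(-3^(5/6)/(6 + sqrt(sqrt(3) + 36))^(1/3) + 3^(2/3)*(6 + sqrt(sqrt(3) + 36))^(1/3))/12)*cos(x*(3^(1/3)/(6 + sqrt(sqrt(3) + 36))^(1/3) + 3^(1/6)*(6 + sqrt(sqrt(3) + 36))^(1/3))/4) + C3*exp(-x*(-3^(5/6)/(6 + sqrt(sqrt(3) + 36))^(1/3) + 3^(2/3)*(6 + sqrt(sqrt(3) + 36))^(1/3))/6)


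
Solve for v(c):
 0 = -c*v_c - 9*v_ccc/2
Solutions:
 v(c) = C1 + Integral(C2*airyai(-6^(1/3)*c/3) + C3*airybi(-6^(1/3)*c/3), c)


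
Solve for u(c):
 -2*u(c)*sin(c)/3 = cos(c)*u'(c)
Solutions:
 u(c) = C1*cos(c)^(2/3)


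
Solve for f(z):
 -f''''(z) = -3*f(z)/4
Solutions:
 f(z) = C1*exp(-sqrt(2)*3^(1/4)*z/2) + C2*exp(sqrt(2)*3^(1/4)*z/2) + C3*sin(sqrt(2)*3^(1/4)*z/2) + C4*cos(sqrt(2)*3^(1/4)*z/2)


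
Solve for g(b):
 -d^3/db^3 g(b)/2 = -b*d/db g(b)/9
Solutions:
 g(b) = C1 + Integral(C2*airyai(6^(1/3)*b/3) + C3*airybi(6^(1/3)*b/3), b)


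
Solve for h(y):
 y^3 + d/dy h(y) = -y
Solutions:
 h(y) = C1 - y^4/4 - y^2/2


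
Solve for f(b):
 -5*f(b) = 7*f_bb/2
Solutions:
 f(b) = C1*sin(sqrt(70)*b/7) + C2*cos(sqrt(70)*b/7)


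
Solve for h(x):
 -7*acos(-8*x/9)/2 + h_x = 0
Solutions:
 h(x) = C1 + 7*x*acos(-8*x/9)/2 + 7*sqrt(81 - 64*x^2)/16


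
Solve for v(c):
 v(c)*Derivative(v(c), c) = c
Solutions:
 v(c) = -sqrt(C1 + c^2)
 v(c) = sqrt(C1 + c^2)


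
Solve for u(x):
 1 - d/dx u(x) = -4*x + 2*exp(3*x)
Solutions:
 u(x) = C1 + 2*x^2 + x - 2*exp(3*x)/3


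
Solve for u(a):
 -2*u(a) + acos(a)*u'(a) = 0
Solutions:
 u(a) = C1*exp(2*Integral(1/acos(a), a))


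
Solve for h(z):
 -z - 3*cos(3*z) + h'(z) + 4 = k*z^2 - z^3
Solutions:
 h(z) = C1 + k*z^3/3 - z^4/4 + z^2/2 - 4*z + sin(3*z)


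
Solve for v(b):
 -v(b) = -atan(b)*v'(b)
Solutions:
 v(b) = C1*exp(Integral(1/atan(b), b))


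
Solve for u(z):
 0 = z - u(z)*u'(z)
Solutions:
 u(z) = -sqrt(C1 + z^2)
 u(z) = sqrt(C1 + z^2)


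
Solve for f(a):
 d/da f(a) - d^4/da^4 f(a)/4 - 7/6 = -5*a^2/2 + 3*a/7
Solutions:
 f(a) = C1 + C4*exp(2^(2/3)*a) - 5*a^3/6 + 3*a^2/14 + 7*a/6 + (C2*sin(2^(2/3)*sqrt(3)*a/2) + C3*cos(2^(2/3)*sqrt(3)*a/2))*exp(-2^(2/3)*a/2)


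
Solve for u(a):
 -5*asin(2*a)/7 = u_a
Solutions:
 u(a) = C1 - 5*a*asin(2*a)/7 - 5*sqrt(1 - 4*a^2)/14


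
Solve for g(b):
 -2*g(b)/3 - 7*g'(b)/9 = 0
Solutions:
 g(b) = C1*exp(-6*b/7)


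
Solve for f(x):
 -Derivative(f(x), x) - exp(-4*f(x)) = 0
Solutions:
 f(x) = log(-I*(C1 - 4*x)^(1/4))
 f(x) = log(I*(C1 - 4*x)^(1/4))
 f(x) = log(-(C1 - 4*x)^(1/4))
 f(x) = log(C1 - 4*x)/4


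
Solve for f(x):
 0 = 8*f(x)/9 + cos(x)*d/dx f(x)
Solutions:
 f(x) = C1*(sin(x) - 1)^(4/9)/(sin(x) + 1)^(4/9)


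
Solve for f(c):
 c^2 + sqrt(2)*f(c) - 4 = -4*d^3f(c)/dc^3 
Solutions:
 f(c) = C3*exp(-sqrt(2)*c/2) - sqrt(2)*c^2/2 + (C1*sin(sqrt(6)*c/4) + C2*cos(sqrt(6)*c/4))*exp(sqrt(2)*c/4) + 2*sqrt(2)


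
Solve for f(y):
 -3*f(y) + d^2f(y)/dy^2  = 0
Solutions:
 f(y) = C1*exp(-sqrt(3)*y) + C2*exp(sqrt(3)*y)


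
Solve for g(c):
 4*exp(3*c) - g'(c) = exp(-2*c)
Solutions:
 g(c) = C1 + 4*exp(3*c)/3 + exp(-2*c)/2


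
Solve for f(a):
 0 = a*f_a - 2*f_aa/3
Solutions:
 f(a) = C1 + C2*erfi(sqrt(3)*a/2)


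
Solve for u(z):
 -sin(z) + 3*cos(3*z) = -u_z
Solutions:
 u(z) = C1 - sin(3*z) - cos(z)


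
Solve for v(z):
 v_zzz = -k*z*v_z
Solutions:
 v(z) = C1 + Integral(C2*airyai(z*(-k)^(1/3)) + C3*airybi(z*(-k)^(1/3)), z)


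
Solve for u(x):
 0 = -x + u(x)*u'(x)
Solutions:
 u(x) = -sqrt(C1 + x^2)
 u(x) = sqrt(C1 + x^2)


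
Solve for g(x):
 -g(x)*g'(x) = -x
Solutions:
 g(x) = -sqrt(C1 + x^2)
 g(x) = sqrt(C1 + x^2)


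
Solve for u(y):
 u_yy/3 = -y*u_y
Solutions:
 u(y) = C1 + C2*erf(sqrt(6)*y/2)


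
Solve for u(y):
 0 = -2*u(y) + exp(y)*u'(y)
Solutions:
 u(y) = C1*exp(-2*exp(-y))


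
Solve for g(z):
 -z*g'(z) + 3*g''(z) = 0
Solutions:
 g(z) = C1 + C2*erfi(sqrt(6)*z/6)


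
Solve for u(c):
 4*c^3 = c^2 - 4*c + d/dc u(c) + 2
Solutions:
 u(c) = C1 + c^4 - c^3/3 + 2*c^2 - 2*c


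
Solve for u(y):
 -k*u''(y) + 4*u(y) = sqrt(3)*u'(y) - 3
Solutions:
 u(y) = C1*exp(y*(sqrt(16*k + 3) - sqrt(3))/(2*k)) + C2*exp(-y*(sqrt(16*k + 3) + sqrt(3))/(2*k)) - 3/4


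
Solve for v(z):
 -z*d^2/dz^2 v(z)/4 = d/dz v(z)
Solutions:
 v(z) = C1 + C2/z^3


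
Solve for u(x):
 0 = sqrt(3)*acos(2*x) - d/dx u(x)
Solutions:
 u(x) = C1 + sqrt(3)*(x*acos(2*x) - sqrt(1 - 4*x^2)/2)


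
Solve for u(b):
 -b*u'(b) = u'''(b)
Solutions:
 u(b) = C1 + Integral(C2*airyai(-b) + C3*airybi(-b), b)


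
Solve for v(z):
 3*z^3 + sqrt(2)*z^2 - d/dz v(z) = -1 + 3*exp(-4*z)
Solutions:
 v(z) = C1 + 3*z^4/4 + sqrt(2)*z^3/3 + z + 3*exp(-4*z)/4


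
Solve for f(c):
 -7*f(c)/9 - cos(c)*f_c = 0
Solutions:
 f(c) = C1*(sin(c) - 1)^(7/18)/(sin(c) + 1)^(7/18)


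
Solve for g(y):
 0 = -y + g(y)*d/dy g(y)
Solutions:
 g(y) = -sqrt(C1 + y^2)
 g(y) = sqrt(C1 + y^2)


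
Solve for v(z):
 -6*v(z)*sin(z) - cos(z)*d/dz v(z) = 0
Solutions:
 v(z) = C1*cos(z)^6


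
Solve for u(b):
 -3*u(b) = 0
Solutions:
 u(b) = 0


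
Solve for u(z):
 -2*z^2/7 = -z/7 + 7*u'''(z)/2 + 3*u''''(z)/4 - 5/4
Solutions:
 u(z) = C1 + C2*z + C3*z^2 + C4*exp(-14*z/3) - z^5/735 + 13*z^4/4116 + 1637*z^3/28812


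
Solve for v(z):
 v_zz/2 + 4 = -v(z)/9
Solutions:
 v(z) = C1*sin(sqrt(2)*z/3) + C2*cos(sqrt(2)*z/3) - 36


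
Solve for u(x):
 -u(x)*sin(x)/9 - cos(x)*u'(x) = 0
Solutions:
 u(x) = C1*cos(x)^(1/9)


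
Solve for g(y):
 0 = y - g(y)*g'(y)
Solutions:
 g(y) = -sqrt(C1 + y^2)
 g(y) = sqrt(C1 + y^2)


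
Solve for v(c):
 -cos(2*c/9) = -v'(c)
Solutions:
 v(c) = C1 + 9*sin(2*c/9)/2


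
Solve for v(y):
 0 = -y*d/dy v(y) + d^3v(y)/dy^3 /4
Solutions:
 v(y) = C1 + Integral(C2*airyai(2^(2/3)*y) + C3*airybi(2^(2/3)*y), y)


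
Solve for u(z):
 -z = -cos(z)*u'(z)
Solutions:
 u(z) = C1 + Integral(z/cos(z), z)


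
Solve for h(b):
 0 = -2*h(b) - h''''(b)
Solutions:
 h(b) = (C1*sin(2^(3/4)*b/2) + C2*cos(2^(3/4)*b/2))*exp(-2^(3/4)*b/2) + (C3*sin(2^(3/4)*b/2) + C4*cos(2^(3/4)*b/2))*exp(2^(3/4)*b/2)


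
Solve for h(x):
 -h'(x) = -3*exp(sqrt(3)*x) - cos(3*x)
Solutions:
 h(x) = C1 + sqrt(3)*exp(sqrt(3)*x) + sin(3*x)/3


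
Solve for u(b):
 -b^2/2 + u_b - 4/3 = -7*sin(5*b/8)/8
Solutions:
 u(b) = C1 + b^3/6 + 4*b/3 + 7*cos(5*b/8)/5
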